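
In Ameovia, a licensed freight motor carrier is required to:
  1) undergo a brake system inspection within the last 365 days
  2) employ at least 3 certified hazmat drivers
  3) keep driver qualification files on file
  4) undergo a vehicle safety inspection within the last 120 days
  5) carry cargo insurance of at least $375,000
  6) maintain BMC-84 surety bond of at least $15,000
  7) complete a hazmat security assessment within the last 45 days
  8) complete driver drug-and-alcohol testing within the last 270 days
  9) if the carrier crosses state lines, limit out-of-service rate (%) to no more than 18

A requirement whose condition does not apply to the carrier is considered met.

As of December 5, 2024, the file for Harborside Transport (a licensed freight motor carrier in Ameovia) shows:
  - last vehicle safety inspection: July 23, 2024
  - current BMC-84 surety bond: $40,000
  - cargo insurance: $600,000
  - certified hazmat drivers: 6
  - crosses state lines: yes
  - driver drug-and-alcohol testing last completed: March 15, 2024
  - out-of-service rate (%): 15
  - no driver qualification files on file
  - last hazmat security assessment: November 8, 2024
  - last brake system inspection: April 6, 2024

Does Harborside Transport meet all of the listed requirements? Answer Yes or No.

1. brake system inspection 243 days ago vs limit 365 → met
2. certified hazmat drivers 6 ≥ 3 → met
3. driver qualification files absent → not met
4. vehicle safety inspection 135 days ago vs limit 120 → not met
5. cargo insurance $600,000 ≥ $375,000 → met
6. BMC-84 surety bond $40,000 ≥ $15,000 → met
7. hazmat security assessment 27 days ago vs limit 45 → met
8. driver drug-and-alcohol testing 265 days ago vs limit 270 → met
9. condition 'crosses state lines' holds; out-of-service rate (%) 15 ≤ 18 → met
Not met: 3, 4

No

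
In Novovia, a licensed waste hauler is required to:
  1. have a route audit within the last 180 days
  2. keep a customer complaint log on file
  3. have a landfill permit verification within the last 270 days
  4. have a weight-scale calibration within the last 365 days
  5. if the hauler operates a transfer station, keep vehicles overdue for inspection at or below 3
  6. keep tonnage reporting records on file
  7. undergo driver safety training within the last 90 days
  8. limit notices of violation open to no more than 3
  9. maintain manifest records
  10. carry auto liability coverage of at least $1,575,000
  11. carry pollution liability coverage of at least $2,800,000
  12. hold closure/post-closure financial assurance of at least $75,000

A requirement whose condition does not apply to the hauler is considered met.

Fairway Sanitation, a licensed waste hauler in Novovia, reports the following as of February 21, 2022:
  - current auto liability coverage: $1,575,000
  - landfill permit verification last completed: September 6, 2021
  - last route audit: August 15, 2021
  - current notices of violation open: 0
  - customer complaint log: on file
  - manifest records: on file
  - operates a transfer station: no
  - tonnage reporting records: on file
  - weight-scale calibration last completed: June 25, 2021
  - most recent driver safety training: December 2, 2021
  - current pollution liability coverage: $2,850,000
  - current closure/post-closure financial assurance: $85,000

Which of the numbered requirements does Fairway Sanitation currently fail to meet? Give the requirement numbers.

1. route audit 190 days ago vs limit 180 → not met
2. customer complaint log present → met
3. landfill permit verification 168 days ago vs limit 270 → met
4. weight-scale calibration 241 days ago vs limit 365 → met
5. condition 'operates a transfer station' does not hold → requirement n/a → met
6. tonnage reporting records present → met
7. driver safety training 81 days ago vs limit 90 → met
8. notices of violation open 0 ≤ 3 → met
9. manifest records present → met
10. auto liability coverage $1,575,000 ≥ $1,575,000 → met
11. pollution liability coverage $2,850,000 ≥ $2,800,000 → met
12. closure/post-closure financial assurance $85,000 ≥ $75,000 → met
Not met: 1

1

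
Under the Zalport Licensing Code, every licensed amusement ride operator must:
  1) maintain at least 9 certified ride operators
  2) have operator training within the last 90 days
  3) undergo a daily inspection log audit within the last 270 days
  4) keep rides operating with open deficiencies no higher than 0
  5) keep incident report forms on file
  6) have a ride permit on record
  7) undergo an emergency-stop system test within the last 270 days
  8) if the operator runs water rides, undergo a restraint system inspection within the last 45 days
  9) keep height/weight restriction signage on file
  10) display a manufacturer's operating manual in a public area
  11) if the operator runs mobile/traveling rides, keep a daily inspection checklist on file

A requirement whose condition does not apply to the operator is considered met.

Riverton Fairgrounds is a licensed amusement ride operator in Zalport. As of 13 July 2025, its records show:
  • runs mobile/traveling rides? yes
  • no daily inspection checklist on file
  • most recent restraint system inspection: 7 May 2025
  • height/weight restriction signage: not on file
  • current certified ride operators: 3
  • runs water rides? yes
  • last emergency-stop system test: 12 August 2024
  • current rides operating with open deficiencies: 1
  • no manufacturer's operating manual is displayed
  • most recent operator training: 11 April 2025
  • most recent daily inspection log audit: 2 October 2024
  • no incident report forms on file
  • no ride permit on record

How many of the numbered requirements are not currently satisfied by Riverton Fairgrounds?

11

1. certified ride operators 3 < 9 → not met
2. operator training 93 days ago vs limit 90 → not met
3. daily inspection log audit 284 days ago vs limit 270 → not met
4. rides operating with open deficiencies 1 > 0 → not met
5. incident report forms absent → not met
6. ride permit absent → not met
7. emergency-stop system test 335 days ago vs limit 270 → not met
8. condition 'runs water rides' holds; restraint system inspection 67 days ago vs limit 45 → not met
9. height/weight restriction signage absent → not met
10. manufacturer's operating manual absent → not met
11. condition 'runs mobile/traveling rides' holds; daily inspection checklist absent → not met
Not met: 11 of 11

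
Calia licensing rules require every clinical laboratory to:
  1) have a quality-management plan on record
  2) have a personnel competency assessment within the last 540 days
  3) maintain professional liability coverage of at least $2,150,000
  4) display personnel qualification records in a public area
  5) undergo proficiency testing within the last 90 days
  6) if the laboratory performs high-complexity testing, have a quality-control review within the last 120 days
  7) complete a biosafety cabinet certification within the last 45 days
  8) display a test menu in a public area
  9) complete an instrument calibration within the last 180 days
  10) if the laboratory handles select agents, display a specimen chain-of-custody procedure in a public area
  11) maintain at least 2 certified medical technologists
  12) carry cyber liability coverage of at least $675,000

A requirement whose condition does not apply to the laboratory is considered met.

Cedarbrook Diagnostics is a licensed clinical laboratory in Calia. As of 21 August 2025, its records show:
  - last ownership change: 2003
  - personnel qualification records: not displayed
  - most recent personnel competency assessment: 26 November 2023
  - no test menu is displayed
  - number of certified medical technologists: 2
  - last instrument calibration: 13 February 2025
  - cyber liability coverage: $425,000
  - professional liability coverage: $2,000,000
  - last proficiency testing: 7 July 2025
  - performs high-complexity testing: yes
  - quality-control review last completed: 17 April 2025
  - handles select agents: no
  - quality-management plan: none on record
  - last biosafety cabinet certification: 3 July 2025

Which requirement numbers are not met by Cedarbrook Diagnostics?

1. quality-management plan absent → not met
2. personnel competency assessment 634 days ago vs limit 540 → not met
3. professional liability coverage $2,000,000 < $2,150,000 → not met
4. personnel qualification records absent → not met
5. proficiency testing 45 days ago vs limit 90 → met
6. condition 'performs high-complexity testing' holds; quality-control review 126 days ago vs limit 120 → not met
7. biosafety cabinet certification 49 days ago vs limit 45 → not met
8. test menu absent → not met
9. instrument calibration 189 days ago vs limit 180 → not met
10. condition 'handles select agents' does not hold → requirement n/a → met
11. certified medical technologists 2 ≥ 2 → met
12. cyber liability coverage $425,000 < $675,000 → not met
Not met: 1, 2, 3, 4, 6, 7, 8, 9, 12

1, 2, 3, 4, 6, 7, 8, 9, 12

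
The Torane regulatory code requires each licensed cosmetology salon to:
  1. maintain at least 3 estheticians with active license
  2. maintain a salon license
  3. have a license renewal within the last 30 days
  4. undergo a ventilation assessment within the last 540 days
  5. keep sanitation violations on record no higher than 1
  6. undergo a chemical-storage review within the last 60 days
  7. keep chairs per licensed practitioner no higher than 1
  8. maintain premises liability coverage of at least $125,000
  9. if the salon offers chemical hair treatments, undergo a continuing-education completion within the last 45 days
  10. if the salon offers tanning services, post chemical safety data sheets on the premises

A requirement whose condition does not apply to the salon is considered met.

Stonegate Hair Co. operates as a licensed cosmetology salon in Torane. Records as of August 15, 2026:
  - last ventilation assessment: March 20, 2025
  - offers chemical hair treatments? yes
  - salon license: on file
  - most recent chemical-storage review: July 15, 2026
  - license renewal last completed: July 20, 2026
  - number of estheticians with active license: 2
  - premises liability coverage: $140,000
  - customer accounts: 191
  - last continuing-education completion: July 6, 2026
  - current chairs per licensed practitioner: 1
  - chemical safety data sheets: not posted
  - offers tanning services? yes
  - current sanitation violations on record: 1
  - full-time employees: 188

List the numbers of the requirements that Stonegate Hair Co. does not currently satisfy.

1, 10

1. estheticians with active license 2 < 3 → not met
2. salon license present → met
3. license renewal 26 days ago vs limit 30 → met
4. ventilation assessment 513 days ago vs limit 540 → met
5. sanitation violations on record 1 ≤ 1 → met
6. chemical-storage review 31 days ago vs limit 60 → met
7. chairs per licensed practitioner 1 ≤ 1 → met
8. premises liability coverage $140,000 ≥ $125,000 → met
9. condition 'offers chemical hair treatments' holds; continuing-education completion 40 days ago vs limit 45 → met
10. condition 'offers tanning services' holds; chemical safety data sheets absent → not met
Not met: 1, 10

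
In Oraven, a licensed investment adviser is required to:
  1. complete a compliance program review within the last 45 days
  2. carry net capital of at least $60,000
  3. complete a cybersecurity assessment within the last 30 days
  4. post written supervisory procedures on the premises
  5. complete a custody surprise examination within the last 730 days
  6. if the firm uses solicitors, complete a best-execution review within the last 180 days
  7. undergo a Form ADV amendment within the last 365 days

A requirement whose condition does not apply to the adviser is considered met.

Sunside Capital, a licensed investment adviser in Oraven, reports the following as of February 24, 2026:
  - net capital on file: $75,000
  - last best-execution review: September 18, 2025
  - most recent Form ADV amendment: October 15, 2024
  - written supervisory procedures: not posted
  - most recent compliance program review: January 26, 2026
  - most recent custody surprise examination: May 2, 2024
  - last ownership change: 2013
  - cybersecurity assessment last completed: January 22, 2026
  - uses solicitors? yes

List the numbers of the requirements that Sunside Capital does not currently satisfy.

3, 4, 7

1. compliance program review 29 days ago vs limit 45 → met
2. net capital $75,000 ≥ $60,000 → met
3. cybersecurity assessment 33 days ago vs limit 30 → not met
4. written supervisory procedures absent → not met
5. custody surprise examination 663 days ago vs limit 730 → met
6. condition 'uses solicitors' holds; best-execution review 159 days ago vs limit 180 → met
7. Form ADV amendment 497 days ago vs limit 365 → not met
Not met: 3, 4, 7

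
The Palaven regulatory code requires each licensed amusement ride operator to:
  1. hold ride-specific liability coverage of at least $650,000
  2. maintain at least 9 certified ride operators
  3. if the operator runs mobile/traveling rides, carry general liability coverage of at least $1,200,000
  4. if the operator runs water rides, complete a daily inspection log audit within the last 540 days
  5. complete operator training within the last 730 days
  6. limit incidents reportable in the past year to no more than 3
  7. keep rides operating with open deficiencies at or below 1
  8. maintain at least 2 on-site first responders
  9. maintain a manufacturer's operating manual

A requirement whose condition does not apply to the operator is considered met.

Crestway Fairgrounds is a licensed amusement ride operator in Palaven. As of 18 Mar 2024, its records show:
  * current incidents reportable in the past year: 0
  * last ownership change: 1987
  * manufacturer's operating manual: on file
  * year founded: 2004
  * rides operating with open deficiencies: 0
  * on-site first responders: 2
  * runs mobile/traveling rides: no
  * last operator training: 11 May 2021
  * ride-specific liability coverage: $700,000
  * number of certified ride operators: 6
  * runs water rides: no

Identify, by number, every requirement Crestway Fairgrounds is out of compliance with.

1. ride-specific liability coverage $700,000 ≥ $650,000 → met
2. certified ride operators 6 < 9 → not met
3. condition 'runs mobile/traveling rides' does not hold → requirement n/a → met
4. condition 'runs water rides' does not hold → requirement n/a → met
5. operator training 1042 days ago vs limit 730 → not met
6. incidents reportable in the past year 0 ≤ 3 → met
7. rides operating with open deficiencies 0 ≤ 1 → met
8. on-site first responders 2 ≥ 2 → met
9. manufacturer's operating manual present → met
Not met: 2, 5

2, 5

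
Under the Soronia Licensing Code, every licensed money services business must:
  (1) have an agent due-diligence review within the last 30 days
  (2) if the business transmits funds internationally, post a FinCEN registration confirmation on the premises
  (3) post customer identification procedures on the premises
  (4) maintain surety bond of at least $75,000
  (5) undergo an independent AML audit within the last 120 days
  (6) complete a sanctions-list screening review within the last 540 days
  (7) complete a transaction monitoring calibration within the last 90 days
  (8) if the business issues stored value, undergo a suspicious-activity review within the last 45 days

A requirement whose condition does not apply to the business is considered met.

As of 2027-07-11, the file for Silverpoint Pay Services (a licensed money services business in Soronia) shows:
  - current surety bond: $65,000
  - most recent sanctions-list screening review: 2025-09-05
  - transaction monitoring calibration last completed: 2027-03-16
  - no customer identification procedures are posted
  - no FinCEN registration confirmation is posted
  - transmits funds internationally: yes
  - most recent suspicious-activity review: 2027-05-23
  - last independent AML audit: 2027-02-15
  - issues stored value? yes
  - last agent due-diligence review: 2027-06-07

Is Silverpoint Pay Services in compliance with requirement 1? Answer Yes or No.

No

1. agent due-diligence review 34 days ago vs limit 30 → not met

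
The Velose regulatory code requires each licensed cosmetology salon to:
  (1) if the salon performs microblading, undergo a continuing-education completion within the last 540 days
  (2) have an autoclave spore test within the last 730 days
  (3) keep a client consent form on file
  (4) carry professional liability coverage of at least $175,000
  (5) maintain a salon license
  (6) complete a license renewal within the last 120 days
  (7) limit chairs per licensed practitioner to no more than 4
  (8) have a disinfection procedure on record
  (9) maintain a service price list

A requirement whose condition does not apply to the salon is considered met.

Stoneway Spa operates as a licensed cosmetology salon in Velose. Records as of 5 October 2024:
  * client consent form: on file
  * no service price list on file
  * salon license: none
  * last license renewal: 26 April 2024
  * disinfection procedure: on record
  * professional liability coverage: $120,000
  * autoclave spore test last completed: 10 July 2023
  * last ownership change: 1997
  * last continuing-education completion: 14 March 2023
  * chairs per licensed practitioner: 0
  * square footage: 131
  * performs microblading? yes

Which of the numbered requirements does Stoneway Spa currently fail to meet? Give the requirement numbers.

1. condition 'performs microblading' holds; continuing-education completion 571 days ago vs limit 540 → not met
2. autoclave spore test 453 days ago vs limit 730 → met
3. client consent form present → met
4. professional liability coverage $120,000 < $175,000 → not met
5. salon license absent → not met
6. license renewal 162 days ago vs limit 120 → not met
7. chairs per licensed practitioner 0 ≤ 4 → met
8. disinfection procedure present → met
9. service price list absent → not met
Not met: 1, 4, 5, 6, 9

1, 4, 5, 6, 9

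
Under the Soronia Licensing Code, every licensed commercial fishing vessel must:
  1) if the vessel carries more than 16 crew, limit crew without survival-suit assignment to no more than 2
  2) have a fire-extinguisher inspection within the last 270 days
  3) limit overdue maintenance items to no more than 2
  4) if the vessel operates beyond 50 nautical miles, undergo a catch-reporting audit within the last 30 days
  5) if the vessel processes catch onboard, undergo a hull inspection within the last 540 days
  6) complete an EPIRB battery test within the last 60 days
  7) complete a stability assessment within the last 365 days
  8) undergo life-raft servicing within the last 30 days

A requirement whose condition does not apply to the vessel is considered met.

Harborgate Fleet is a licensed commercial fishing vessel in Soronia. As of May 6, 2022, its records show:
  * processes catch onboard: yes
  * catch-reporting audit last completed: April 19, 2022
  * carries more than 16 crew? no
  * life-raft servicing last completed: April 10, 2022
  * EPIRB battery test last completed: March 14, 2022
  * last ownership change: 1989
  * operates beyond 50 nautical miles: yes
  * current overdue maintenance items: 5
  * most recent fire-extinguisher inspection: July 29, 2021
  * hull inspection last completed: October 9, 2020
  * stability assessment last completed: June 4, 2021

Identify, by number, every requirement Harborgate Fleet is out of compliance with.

1. condition 'carries more than 16 crew' does not hold → requirement n/a → met
2. fire-extinguisher inspection 281 days ago vs limit 270 → not met
3. overdue maintenance items 5 > 2 → not met
4. condition 'operates beyond 50 nautical miles' holds; catch-reporting audit 17 days ago vs limit 30 → met
5. condition 'processes catch onboard' holds; hull inspection 574 days ago vs limit 540 → not met
6. EPIRB battery test 53 days ago vs limit 60 → met
7. stability assessment 336 days ago vs limit 365 → met
8. life-raft servicing 26 days ago vs limit 30 → met
Not met: 2, 3, 5

2, 3, 5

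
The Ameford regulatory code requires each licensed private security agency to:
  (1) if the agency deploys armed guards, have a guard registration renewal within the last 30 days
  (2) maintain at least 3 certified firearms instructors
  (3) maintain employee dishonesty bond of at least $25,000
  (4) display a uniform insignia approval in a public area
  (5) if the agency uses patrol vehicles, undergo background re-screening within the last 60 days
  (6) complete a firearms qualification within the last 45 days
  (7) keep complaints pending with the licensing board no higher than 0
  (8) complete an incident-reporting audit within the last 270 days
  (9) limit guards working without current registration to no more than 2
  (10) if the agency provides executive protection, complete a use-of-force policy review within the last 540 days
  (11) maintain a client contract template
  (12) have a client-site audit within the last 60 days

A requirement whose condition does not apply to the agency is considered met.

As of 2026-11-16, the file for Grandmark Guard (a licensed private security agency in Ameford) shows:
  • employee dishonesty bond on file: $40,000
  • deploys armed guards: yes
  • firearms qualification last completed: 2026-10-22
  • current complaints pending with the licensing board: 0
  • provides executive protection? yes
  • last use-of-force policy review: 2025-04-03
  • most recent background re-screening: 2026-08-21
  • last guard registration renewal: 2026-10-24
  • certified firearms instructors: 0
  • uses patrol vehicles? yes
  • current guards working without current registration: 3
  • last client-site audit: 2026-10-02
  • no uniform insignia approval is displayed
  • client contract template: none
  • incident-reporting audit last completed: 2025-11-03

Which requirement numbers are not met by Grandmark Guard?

2, 4, 5, 8, 9, 10, 11

1. condition 'deploys armed guards' holds; guard registration renewal 23 days ago vs limit 30 → met
2. certified firearms instructors 0 < 3 → not met
3. employee dishonesty bond $40,000 ≥ $25,000 → met
4. uniform insignia approval absent → not met
5. condition 'uses patrol vehicles' holds; background re-screening 87 days ago vs limit 60 → not met
6. firearms qualification 25 days ago vs limit 45 → met
7. complaints pending with the licensing board 0 ≤ 0 → met
8. incident-reporting audit 378 days ago vs limit 270 → not met
9. guards working without current registration 3 > 2 → not met
10. condition 'provides executive protection' holds; use-of-force policy review 592 days ago vs limit 540 → not met
11. client contract template absent → not met
12. client-site audit 45 days ago vs limit 60 → met
Not met: 2, 4, 5, 8, 9, 10, 11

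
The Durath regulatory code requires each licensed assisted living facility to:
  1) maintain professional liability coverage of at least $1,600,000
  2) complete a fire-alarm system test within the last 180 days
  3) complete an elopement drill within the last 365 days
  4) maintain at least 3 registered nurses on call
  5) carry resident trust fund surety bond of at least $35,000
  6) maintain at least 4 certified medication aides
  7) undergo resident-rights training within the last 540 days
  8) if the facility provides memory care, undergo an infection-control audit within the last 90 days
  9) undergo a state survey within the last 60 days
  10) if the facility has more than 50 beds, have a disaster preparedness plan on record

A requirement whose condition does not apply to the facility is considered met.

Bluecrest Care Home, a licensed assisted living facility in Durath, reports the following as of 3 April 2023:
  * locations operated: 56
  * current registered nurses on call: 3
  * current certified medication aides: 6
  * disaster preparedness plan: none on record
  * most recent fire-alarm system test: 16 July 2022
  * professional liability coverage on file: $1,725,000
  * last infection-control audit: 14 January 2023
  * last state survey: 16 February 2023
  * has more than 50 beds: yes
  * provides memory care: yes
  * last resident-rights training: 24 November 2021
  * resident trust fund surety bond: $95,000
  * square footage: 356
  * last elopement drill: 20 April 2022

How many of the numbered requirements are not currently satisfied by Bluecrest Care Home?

2

1. professional liability coverage $1,725,000 ≥ $1,600,000 → met
2. fire-alarm system test 261 days ago vs limit 180 → not met
3. elopement drill 348 days ago vs limit 365 → met
4. registered nurses on call 3 ≥ 3 → met
5. resident trust fund surety bond $95,000 ≥ $35,000 → met
6. certified medication aides 6 ≥ 4 → met
7. resident-rights training 495 days ago vs limit 540 → met
8. condition 'provides memory care' holds; infection-control audit 79 days ago vs limit 90 → met
9. state survey 46 days ago vs limit 60 → met
10. condition 'has more than 50 beds' holds; disaster preparedness plan absent → not met
Not met: 2 of 10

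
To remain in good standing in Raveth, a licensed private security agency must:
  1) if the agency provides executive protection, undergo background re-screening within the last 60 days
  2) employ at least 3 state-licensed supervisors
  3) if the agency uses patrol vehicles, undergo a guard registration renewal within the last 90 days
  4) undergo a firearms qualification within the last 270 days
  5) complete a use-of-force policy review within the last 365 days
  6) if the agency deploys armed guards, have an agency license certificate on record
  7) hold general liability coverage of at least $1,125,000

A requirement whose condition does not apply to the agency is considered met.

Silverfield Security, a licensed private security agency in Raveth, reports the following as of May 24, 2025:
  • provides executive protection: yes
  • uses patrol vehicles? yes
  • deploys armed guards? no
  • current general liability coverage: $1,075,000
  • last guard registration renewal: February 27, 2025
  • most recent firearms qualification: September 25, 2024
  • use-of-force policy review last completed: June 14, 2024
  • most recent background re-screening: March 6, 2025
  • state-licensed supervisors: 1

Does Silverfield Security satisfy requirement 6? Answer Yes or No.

Yes

6. condition 'deploys armed guards' does not hold → requirement n/a → met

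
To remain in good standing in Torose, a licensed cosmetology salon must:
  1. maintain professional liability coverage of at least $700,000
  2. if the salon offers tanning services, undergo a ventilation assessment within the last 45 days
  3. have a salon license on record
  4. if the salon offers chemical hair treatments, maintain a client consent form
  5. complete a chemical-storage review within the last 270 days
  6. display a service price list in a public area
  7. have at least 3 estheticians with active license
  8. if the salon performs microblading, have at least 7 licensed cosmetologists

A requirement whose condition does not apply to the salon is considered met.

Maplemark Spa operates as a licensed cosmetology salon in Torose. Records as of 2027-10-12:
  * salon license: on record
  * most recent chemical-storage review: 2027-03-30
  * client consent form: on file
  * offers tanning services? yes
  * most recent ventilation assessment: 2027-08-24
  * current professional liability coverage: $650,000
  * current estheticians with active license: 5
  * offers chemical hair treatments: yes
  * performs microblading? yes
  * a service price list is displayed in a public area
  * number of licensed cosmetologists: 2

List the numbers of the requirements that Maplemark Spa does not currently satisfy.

1. professional liability coverage $650,000 < $700,000 → not met
2. condition 'offers tanning services' holds; ventilation assessment 49 days ago vs limit 45 → not met
3. salon license present → met
4. condition 'offers chemical hair treatments' holds; client consent form present → met
5. chemical-storage review 196 days ago vs limit 270 → met
6. service price list present → met
7. estheticians with active license 5 ≥ 3 → met
8. condition 'performs microblading' holds; licensed cosmetologists 2 < 7 → not met
Not met: 1, 2, 8

1, 2, 8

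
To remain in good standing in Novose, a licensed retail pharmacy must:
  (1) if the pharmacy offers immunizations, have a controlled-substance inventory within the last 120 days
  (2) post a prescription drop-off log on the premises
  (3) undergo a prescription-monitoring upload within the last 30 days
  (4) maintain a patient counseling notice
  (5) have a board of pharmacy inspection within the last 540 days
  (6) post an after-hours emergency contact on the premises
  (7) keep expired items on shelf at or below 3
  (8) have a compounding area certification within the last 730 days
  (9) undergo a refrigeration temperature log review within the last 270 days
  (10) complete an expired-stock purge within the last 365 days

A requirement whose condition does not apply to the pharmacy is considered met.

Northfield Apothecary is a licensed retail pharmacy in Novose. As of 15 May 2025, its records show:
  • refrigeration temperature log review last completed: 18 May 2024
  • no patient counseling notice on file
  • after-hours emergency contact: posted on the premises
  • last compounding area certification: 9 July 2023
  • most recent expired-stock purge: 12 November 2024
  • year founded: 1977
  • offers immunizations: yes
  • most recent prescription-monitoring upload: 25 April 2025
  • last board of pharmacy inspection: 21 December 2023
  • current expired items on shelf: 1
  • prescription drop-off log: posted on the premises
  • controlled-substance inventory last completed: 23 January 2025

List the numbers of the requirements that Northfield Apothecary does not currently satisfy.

1. condition 'offers immunizations' holds; controlled-substance inventory 112 days ago vs limit 120 → met
2. prescription drop-off log present → met
3. prescription-monitoring upload 20 days ago vs limit 30 → met
4. patient counseling notice absent → not met
5. board of pharmacy inspection 511 days ago vs limit 540 → met
6. after-hours emergency contact present → met
7. expired items on shelf 1 ≤ 3 → met
8. compounding area certification 676 days ago vs limit 730 → met
9. refrigeration temperature log review 362 days ago vs limit 270 → not met
10. expired-stock purge 184 days ago vs limit 365 → met
Not met: 4, 9

4, 9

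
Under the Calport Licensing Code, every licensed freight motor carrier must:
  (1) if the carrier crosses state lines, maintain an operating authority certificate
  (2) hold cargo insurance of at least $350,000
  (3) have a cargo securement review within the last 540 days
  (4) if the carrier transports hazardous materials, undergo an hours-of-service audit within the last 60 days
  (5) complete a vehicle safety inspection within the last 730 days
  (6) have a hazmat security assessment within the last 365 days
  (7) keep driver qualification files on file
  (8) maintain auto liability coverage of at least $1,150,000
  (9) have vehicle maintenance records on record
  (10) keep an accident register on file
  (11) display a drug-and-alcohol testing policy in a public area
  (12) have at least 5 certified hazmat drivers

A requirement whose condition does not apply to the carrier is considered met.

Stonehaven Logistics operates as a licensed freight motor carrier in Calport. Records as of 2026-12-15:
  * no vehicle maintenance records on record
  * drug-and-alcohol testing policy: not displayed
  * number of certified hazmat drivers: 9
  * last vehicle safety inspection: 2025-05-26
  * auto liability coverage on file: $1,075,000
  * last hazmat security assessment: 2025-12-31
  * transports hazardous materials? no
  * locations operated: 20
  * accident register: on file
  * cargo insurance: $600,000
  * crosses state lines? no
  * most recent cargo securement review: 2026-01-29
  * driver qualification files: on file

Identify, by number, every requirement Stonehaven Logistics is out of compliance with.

8, 9, 11

1. condition 'crosses state lines' does not hold → requirement n/a → met
2. cargo insurance $600,000 ≥ $350,000 → met
3. cargo securement review 320 days ago vs limit 540 → met
4. condition 'transports hazardous materials' does not hold → requirement n/a → met
5. vehicle safety inspection 568 days ago vs limit 730 → met
6. hazmat security assessment 349 days ago vs limit 365 → met
7. driver qualification files present → met
8. auto liability coverage $1,075,000 < $1,150,000 → not met
9. vehicle maintenance records absent → not met
10. accident register present → met
11. drug-and-alcohol testing policy absent → not met
12. certified hazmat drivers 9 ≥ 5 → met
Not met: 8, 9, 11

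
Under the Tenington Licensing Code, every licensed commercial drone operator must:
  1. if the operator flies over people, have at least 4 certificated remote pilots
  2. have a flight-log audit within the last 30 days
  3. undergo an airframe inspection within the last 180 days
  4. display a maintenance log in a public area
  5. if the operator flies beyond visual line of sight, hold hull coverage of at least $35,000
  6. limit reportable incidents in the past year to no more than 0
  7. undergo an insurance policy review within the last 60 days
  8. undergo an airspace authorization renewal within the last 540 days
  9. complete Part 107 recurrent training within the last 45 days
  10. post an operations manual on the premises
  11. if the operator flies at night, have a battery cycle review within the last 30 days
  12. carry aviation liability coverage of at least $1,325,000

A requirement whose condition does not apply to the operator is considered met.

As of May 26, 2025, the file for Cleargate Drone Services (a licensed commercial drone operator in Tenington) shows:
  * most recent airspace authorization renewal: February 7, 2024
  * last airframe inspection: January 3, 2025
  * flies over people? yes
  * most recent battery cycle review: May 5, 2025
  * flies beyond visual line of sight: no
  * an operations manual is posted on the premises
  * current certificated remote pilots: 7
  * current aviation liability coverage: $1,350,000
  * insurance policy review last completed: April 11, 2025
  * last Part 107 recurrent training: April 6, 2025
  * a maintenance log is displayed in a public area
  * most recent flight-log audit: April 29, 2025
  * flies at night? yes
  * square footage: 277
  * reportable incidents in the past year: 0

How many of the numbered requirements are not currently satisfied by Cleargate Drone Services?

1. condition 'flies over people' holds; certificated remote pilots 7 ≥ 4 → met
2. flight-log audit 27 days ago vs limit 30 → met
3. airframe inspection 143 days ago vs limit 180 → met
4. maintenance log present → met
5. condition 'flies beyond visual line of sight' does not hold → requirement n/a → met
6. reportable incidents in the past year 0 ≤ 0 → met
7. insurance policy review 45 days ago vs limit 60 → met
8. airspace authorization renewal 474 days ago vs limit 540 → met
9. Part 107 recurrent training 50 days ago vs limit 45 → not met
10. operations manual present → met
11. condition 'flies at night' holds; battery cycle review 21 days ago vs limit 30 → met
12. aviation liability coverage $1,350,000 ≥ $1,325,000 → met
Not met: 1 of 12

1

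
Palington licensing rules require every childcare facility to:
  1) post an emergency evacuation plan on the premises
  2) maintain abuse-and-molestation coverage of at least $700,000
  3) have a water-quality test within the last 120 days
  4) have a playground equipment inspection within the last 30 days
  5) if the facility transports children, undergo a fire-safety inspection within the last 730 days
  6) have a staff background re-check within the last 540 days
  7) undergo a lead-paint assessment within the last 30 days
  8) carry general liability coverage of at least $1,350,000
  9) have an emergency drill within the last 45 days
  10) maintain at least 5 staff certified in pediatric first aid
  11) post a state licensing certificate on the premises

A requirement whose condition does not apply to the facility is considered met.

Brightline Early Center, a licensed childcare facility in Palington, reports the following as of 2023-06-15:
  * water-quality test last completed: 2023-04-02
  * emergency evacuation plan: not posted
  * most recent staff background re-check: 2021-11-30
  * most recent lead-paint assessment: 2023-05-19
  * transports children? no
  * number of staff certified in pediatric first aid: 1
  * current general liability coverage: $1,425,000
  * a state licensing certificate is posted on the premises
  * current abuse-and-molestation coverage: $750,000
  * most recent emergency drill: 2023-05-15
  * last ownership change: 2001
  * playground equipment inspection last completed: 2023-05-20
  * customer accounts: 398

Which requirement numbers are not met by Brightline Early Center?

1, 6, 10

1. emergency evacuation plan absent → not met
2. abuse-and-molestation coverage $750,000 ≥ $700,000 → met
3. water-quality test 74 days ago vs limit 120 → met
4. playground equipment inspection 26 days ago vs limit 30 → met
5. condition 'transports children' does not hold → requirement n/a → met
6. staff background re-check 562 days ago vs limit 540 → not met
7. lead-paint assessment 27 days ago vs limit 30 → met
8. general liability coverage $1,425,000 ≥ $1,350,000 → met
9. emergency drill 31 days ago vs limit 45 → met
10. staff certified in pediatric first aid 1 < 5 → not met
11. state licensing certificate present → met
Not met: 1, 6, 10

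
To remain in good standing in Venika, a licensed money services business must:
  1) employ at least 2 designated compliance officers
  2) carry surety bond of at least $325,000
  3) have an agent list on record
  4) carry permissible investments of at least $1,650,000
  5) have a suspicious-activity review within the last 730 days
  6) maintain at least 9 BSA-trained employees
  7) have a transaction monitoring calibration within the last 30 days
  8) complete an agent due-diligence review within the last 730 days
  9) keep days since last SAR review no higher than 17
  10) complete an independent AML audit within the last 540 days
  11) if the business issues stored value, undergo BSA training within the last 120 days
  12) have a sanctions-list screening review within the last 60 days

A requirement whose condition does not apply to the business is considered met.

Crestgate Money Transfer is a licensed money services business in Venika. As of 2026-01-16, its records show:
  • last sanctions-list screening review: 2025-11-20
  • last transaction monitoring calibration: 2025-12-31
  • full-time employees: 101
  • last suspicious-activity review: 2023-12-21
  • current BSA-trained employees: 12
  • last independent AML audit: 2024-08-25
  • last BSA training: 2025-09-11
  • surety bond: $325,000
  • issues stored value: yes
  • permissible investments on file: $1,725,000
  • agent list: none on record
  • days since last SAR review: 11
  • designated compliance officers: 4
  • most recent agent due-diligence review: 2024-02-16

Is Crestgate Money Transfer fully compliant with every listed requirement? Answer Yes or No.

1. designated compliance officers 4 ≥ 2 → met
2. surety bond $325,000 ≥ $325,000 → met
3. agent list absent → not met
4. permissible investments $1,725,000 ≥ $1,650,000 → met
5. suspicious-activity review 757 days ago vs limit 730 → not met
6. BSA-trained employees 12 ≥ 9 → met
7. transaction monitoring calibration 16 days ago vs limit 30 → met
8. agent due-diligence review 700 days ago vs limit 730 → met
9. days since last SAR review 11 ≤ 17 → met
10. independent AML audit 509 days ago vs limit 540 → met
11. condition 'issues stored value' holds; BSA training 127 days ago vs limit 120 → not met
12. sanctions-list screening review 57 days ago vs limit 60 → met
Not met: 3, 5, 11

No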